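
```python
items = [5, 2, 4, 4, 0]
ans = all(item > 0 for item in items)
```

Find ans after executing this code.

Step 1: Check item > 0 for each element in [5, 2, 4, 4, 0]:
  5 > 0: True
  2 > 0: True
  4 > 0: True
  4 > 0: True
  0 > 0: False
Step 2: all() returns False.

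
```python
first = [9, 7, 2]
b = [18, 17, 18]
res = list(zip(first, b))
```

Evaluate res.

Step 1: zip pairs elements at same index:
  Index 0: (9, 18)
  Index 1: (7, 17)
  Index 2: (2, 18)
Therefore res = [(9, 18), (7, 17), (2, 18)].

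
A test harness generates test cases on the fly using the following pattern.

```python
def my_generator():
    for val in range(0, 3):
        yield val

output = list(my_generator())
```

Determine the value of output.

Step 1: The generator yields each value from range(0, 3).
Step 2: list() consumes all yields: [0, 1, 2].
Therefore output = [0, 1, 2].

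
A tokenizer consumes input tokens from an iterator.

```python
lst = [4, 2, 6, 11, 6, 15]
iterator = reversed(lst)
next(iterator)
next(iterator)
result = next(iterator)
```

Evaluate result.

Step 1: reversed([4, 2, 6, 11, 6, 15]) gives iterator: [15, 6, 11, 6, 2, 4].
Step 2: First next() = 15, second next() = 6.
Step 3: Third next() = 11.
Therefore result = 11.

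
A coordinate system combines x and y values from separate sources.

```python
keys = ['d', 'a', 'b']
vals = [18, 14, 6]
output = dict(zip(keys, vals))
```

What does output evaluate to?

Step 1: zip pairs keys with values:
  'd' -> 18
  'a' -> 14
  'b' -> 6
Therefore output = {'d': 18, 'a': 14, 'b': 6}.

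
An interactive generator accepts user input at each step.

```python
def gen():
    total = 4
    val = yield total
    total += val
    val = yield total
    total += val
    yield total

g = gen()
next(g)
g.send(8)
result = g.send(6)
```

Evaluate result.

Step 1: next() -> yield total=4.
Step 2: send(8) -> val=8, total = 4+8 = 12, yield 12.
Step 3: send(6) -> val=6, total = 12+6 = 18, yield 18.
Therefore result = 18.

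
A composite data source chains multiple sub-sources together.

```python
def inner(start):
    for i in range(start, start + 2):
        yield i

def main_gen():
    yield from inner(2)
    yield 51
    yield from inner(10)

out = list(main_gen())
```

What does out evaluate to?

Step 1: main_gen() delegates to inner(2):
  yield 2
  yield 3
Step 2: yield 51
Step 3: Delegates to inner(10):
  yield 10
  yield 11
Therefore out = [2, 3, 51, 10, 11].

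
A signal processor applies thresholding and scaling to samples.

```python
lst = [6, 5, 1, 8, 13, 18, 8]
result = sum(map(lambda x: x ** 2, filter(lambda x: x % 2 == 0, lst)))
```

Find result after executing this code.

Step 1: Filter even numbers from [6, 5, 1, 8, 13, 18, 8]: [6, 8, 18, 8]
Step 2: Square each: [36, 64, 324, 64]
Step 3: Sum = 488.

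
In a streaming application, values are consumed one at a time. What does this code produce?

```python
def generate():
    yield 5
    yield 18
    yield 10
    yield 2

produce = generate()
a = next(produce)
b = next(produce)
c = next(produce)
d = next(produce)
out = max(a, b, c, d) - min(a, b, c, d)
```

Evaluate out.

Step 1: Create generator and consume all values:
  a = next(produce) = 5
  b = next(produce) = 18
  c = next(produce) = 10
  d = next(produce) = 2
Step 2: max = 18, min = 2, out = 18 - 2 = 16.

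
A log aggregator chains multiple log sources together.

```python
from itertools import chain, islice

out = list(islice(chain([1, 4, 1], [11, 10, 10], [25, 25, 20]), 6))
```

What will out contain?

Step 1: chain([1, 4, 1], [11, 10, 10], [25, 25, 20]) = [1, 4, 1, 11, 10, 10, 25, 25, 20].
Step 2: islice takes first 6 elements: [1, 4, 1, 11, 10, 10].
Therefore out = [1, 4, 1, 11, 10, 10].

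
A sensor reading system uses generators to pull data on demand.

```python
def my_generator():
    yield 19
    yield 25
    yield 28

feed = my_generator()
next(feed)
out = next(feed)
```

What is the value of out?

Step 1: my_generator() creates a generator.
Step 2: next(feed) yields 19 (consumed and discarded).
Step 3: next(feed) yields 25, assigned to out.
Therefore out = 25.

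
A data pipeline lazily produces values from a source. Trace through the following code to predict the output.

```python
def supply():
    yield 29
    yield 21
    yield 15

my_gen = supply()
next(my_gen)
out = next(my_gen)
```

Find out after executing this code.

Step 1: supply() creates a generator.
Step 2: next(my_gen) yields 29 (consumed and discarded).
Step 3: next(my_gen) yields 21, assigned to out.
Therefore out = 21.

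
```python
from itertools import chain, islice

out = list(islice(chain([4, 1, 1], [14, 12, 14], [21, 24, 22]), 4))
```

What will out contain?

Step 1: chain([4, 1, 1], [14, 12, 14], [21, 24, 22]) = [4, 1, 1, 14, 12, 14, 21, 24, 22].
Step 2: islice takes first 4 elements: [4, 1, 1, 14].
Therefore out = [4, 1, 1, 14].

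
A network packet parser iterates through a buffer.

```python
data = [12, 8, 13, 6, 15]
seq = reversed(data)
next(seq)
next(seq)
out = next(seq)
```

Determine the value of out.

Step 1: reversed([12, 8, 13, 6, 15]) gives iterator: [15, 6, 13, 8, 12].
Step 2: First next() = 15, second next() = 6.
Step 3: Third next() = 13.
Therefore out = 13.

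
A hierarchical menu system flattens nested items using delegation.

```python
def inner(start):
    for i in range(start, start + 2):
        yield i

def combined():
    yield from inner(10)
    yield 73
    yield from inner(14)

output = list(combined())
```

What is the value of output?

Step 1: combined() delegates to inner(10):
  yield 10
  yield 11
Step 2: yield 73
Step 3: Delegates to inner(14):
  yield 14
  yield 15
Therefore output = [10, 11, 73, 14, 15].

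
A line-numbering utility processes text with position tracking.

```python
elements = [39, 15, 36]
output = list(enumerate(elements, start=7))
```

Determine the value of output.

Step 1: enumerate with start=7:
  (7, 39)
  (8, 15)
  (9, 36)
Therefore output = [(7, 39), (8, 15), (9, 36)].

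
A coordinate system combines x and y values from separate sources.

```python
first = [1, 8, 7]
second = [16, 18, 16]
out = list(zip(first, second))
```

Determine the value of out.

Step 1: zip pairs elements at same index:
  Index 0: (1, 16)
  Index 1: (8, 18)
  Index 2: (7, 16)
Therefore out = [(1, 16), (8, 18), (7, 16)].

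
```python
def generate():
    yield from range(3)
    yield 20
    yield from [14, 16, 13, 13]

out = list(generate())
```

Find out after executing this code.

Step 1: Trace yields in order:
  yield 0
  yield 1
  yield 2
  yield 20
  yield 14
  yield 16
  yield 13
  yield 13
Therefore out = [0, 1, 2, 20, 14, 16, 13, 13].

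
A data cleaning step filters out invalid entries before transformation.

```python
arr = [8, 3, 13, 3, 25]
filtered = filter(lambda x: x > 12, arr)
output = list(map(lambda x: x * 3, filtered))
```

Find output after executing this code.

Step 1: Filter arr for elements > 12:
  8: removed
  3: removed
  13: kept
  3: removed
  25: kept
Step 2: Map x * 3 on filtered [13, 25]:
  13 -> 39
  25 -> 75
Therefore output = [39, 75].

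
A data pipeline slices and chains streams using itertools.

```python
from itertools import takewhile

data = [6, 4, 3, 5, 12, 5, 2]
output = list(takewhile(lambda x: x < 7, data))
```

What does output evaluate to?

Step 1: takewhile stops at first element >= 7:
  6 < 7: take
  4 < 7: take
  3 < 7: take
  5 < 7: take
  12 >= 7: stop
Therefore output = [6, 4, 3, 5].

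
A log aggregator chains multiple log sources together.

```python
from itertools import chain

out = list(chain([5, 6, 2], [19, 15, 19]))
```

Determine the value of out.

Step 1: chain() concatenates iterables: [5, 6, 2] + [19, 15, 19].
Therefore out = [5, 6, 2, 19, 15, 19].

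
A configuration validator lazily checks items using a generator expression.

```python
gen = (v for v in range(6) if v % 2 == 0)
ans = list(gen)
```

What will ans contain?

Step 1: Filter range(6) keeping only even values:
  v=0: even, included
  v=1: odd, excluded
  v=2: even, included
  v=3: odd, excluded
  v=4: even, included
  v=5: odd, excluded
Therefore ans = [0, 2, 4].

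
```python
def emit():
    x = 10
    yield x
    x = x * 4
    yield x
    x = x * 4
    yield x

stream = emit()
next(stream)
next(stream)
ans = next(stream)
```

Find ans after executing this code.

Step 1: Trace through generator execution:
  Yield 1: x starts at 10, yield 10
  Yield 2: x = 10 * 4 = 40, yield 40
  Yield 3: x = 40 * 4 = 160, yield 160
Step 2: First next() gets 10, second next() gets the second value, third next() yields 160.
Therefore ans = 160.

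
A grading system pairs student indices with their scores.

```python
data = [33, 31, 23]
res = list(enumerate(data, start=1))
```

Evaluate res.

Step 1: enumerate with start=1:
  (1, 33)
  (2, 31)
  (3, 23)
Therefore res = [(1, 33), (2, 31), (3, 23)].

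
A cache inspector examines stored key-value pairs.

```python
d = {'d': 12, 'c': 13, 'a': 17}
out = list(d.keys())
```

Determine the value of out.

Step 1: d.keys() returns the dictionary keys in insertion order.
Therefore out = ['d', 'c', 'a'].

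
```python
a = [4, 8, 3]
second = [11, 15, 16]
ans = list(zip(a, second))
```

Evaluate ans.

Step 1: zip pairs elements at same index:
  Index 0: (4, 11)
  Index 1: (8, 15)
  Index 2: (3, 16)
Therefore ans = [(4, 11), (8, 15), (3, 16)].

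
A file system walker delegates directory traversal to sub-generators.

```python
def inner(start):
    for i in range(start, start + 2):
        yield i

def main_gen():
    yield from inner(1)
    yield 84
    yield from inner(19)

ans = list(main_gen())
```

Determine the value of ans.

Step 1: main_gen() delegates to inner(1):
  yield 1
  yield 2
Step 2: yield 84
Step 3: Delegates to inner(19):
  yield 19
  yield 20
Therefore ans = [1, 2, 84, 19, 20].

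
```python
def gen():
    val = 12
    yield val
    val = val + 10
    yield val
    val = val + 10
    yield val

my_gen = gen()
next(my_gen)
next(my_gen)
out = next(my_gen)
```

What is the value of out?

Step 1: Trace through generator execution:
  Yield 1: val starts at 12, yield 12
  Yield 2: val = 12 + 10 = 22, yield 22
  Yield 3: val = 22 + 10 = 32, yield 32
Step 2: First next() gets 12, second next() gets the second value, third next() yields 32.
Therefore out = 32.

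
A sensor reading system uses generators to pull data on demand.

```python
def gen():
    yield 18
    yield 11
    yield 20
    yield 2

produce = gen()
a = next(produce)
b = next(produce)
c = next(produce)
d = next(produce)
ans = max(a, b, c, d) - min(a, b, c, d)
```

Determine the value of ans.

Step 1: Create generator and consume all values:
  a = next(produce) = 18
  b = next(produce) = 11
  c = next(produce) = 20
  d = next(produce) = 2
Step 2: max = 20, min = 2, ans = 20 - 2 = 18.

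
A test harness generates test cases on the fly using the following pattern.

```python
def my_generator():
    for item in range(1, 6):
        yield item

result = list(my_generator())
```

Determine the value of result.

Step 1: The generator yields each value from range(1, 6).
Step 2: list() consumes all yields: [1, 2, 3, 4, 5].
Therefore result = [1, 2, 3, 4, 5].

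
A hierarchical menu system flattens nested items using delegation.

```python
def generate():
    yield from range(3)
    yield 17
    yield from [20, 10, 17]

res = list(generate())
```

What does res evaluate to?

Step 1: Trace yields in order:
  yield 0
  yield 1
  yield 2
  yield 17
  yield 20
  yield 10
  yield 17
Therefore res = [0, 1, 2, 17, 20, 10, 17].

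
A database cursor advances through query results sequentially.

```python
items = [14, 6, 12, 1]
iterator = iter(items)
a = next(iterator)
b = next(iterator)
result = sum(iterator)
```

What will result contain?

Step 1: Create iterator over [14, 6, 12, 1].
Step 2: a = next() = 14, b = next() = 6.
Step 3: sum() of remaining [12, 1] = 13.
Therefore result = 13.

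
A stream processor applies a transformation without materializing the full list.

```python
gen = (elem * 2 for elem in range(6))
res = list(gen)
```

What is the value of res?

Step 1: For each elem in range(6), compute elem*2:
  elem=0: 0*2 = 0
  elem=1: 1*2 = 2
  elem=2: 2*2 = 4
  elem=3: 3*2 = 6
  elem=4: 4*2 = 8
  elem=5: 5*2 = 10
Therefore res = [0, 2, 4, 6, 8, 10].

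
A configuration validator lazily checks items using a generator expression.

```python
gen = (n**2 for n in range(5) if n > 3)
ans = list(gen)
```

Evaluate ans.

Step 1: For range(5), keep n > 3, then square:
  n=0: 0 <= 3, excluded
  n=1: 1 <= 3, excluded
  n=2: 2 <= 3, excluded
  n=3: 3 <= 3, excluded
  n=4: 4 > 3, yield 4**2 = 16
Therefore ans = [16].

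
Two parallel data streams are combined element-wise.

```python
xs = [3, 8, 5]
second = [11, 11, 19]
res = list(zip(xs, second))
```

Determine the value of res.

Step 1: zip pairs elements at same index:
  Index 0: (3, 11)
  Index 1: (8, 11)
  Index 2: (5, 19)
Therefore res = [(3, 11), (8, 11), (5, 19)].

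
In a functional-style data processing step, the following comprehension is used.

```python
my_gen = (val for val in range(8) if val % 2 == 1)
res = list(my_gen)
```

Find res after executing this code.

Step 1: Filter range(8) keeping only odd values:
  val=0: even, excluded
  val=1: odd, included
  val=2: even, excluded
  val=3: odd, included
  val=4: even, excluded
  val=5: odd, included
  val=6: even, excluded
  val=7: odd, included
Therefore res = [1, 3, 5, 7].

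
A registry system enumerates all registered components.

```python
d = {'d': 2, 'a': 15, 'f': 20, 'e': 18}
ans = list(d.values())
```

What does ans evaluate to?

Step 1: d.values() returns the dictionary values in insertion order.
Therefore ans = [2, 15, 20, 18].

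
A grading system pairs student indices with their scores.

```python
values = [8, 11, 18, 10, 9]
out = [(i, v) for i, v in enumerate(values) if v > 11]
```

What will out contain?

Step 1: Filter enumerate([8, 11, 18, 10, 9]) keeping v > 11:
  (0, 8): 8 <= 11, excluded
  (1, 11): 11 <= 11, excluded
  (2, 18): 18 > 11, included
  (3, 10): 10 <= 11, excluded
  (4, 9): 9 <= 11, excluded
Therefore out = [(2, 18)].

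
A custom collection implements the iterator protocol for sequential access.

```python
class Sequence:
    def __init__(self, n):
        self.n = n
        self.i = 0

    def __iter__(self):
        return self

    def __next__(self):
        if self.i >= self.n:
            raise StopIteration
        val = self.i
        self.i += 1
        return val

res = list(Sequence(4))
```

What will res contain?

Step 1: Sequence(4) creates an iterator counting 0 to 3.
Step 2: list() consumes all values: [0, 1, 2, 3].
Therefore res = [0, 1, 2, 3].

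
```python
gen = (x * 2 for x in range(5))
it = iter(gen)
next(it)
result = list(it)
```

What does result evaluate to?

Step 1: Generator produces [0, 2, 4, 6, 8].
Step 2: next(it) consumes first element (0).
Step 3: list(it) collects remaining: [2, 4, 6, 8].
Therefore result = [2, 4, 6, 8].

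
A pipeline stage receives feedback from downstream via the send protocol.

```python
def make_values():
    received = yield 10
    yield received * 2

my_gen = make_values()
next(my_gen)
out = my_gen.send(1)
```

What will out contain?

Step 1: next(my_gen) advances to first yield, producing 10.
Step 2: send(1) resumes, received = 1.
Step 3: yield received * 2 = 1 * 2 = 2.
Therefore out = 2.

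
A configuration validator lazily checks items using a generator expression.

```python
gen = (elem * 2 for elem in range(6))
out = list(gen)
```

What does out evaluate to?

Step 1: For each elem in range(6), compute elem*2:
  elem=0: 0*2 = 0
  elem=1: 1*2 = 2
  elem=2: 2*2 = 4
  elem=3: 3*2 = 6
  elem=4: 4*2 = 8
  elem=5: 5*2 = 10
Therefore out = [0, 2, 4, 6, 8, 10].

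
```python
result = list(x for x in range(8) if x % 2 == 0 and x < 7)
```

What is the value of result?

Step 1: Filter range(8) where x % 2 == 0 and x < 7:
  x=0: both conditions met, included
  x=1: excluded (1 % 2 != 0)
  x=2: both conditions met, included
  x=3: excluded (3 % 2 != 0)
  x=4: both conditions met, included
  x=5: excluded (5 % 2 != 0)
  x=6: both conditions met, included
  x=7: excluded (7 % 2 != 0, 7 >= 7)
Therefore result = [0, 2, 4, 6].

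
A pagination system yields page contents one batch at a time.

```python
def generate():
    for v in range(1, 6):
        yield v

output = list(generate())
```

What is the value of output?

Step 1: The generator yields each value from range(1, 6).
Step 2: list() consumes all yields: [1, 2, 3, 4, 5].
Therefore output = [1, 2, 3, 4, 5].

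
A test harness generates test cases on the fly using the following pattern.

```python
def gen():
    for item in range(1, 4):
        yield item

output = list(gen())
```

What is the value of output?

Step 1: The generator yields each value from range(1, 4).
Step 2: list() consumes all yields: [1, 2, 3].
Therefore output = [1, 2, 3].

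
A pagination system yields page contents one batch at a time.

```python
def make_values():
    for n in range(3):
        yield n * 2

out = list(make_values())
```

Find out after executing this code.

Step 1: For each n in range(3), yield n * 2:
  n=0: yield 0 * 2 = 0
  n=1: yield 1 * 2 = 2
  n=2: yield 2 * 2 = 4
Therefore out = [0, 2, 4].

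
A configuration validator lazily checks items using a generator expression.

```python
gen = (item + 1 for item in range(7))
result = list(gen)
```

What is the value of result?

Step 1: For each item in range(7), compute item+1:
  item=0: 0+1 = 1
  item=1: 1+1 = 2
  item=2: 2+1 = 3
  item=3: 3+1 = 4
  item=4: 4+1 = 5
  item=5: 5+1 = 6
  item=6: 6+1 = 7
Therefore result = [1, 2, 3, 4, 5, 6, 7].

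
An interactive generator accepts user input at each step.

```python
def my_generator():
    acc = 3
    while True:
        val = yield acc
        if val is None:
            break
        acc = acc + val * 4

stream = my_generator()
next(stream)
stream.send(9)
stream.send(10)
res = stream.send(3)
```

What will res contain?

Step 1: next() -> yield acc=3.
Step 2: send(9) -> val=9, acc = 3 + 9*4 = 39, yield 39.
Step 3: send(10) -> val=10, acc = 39 + 10*4 = 79, yield 79.
Step 4: send(3) -> val=3, acc = 79 + 3*4 = 91, yield 91.
Therefore res = 91.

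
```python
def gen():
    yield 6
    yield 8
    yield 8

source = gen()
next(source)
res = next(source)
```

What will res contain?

Step 1: gen() creates a generator.
Step 2: next(source) yields 6 (consumed and discarded).
Step 3: next(source) yields 8, assigned to res.
Therefore res = 8.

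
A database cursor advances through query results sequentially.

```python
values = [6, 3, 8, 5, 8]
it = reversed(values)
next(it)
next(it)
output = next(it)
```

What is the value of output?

Step 1: reversed([6, 3, 8, 5, 8]) gives iterator: [8, 5, 8, 3, 6].
Step 2: First next() = 8, second next() = 5.
Step 3: Third next() = 8.
Therefore output = 8.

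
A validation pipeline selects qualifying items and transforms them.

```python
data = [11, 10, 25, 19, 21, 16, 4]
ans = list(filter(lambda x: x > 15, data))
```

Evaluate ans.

Step 1: Filter elements > 15:
  11: removed
  10: removed
  25: kept
  19: kept
  21: kept
  16: kept
  4: removed
Therefore ans = [25, 19, 21, 16].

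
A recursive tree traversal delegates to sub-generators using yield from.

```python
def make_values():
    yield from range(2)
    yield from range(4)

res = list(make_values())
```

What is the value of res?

Step 1: Trace yields in order:
  yield 0
  yield 1
  yield 0
  yield 1
  yield 2
  yield 3
Therefore res = [0, 1, 0, 1, 2, 3].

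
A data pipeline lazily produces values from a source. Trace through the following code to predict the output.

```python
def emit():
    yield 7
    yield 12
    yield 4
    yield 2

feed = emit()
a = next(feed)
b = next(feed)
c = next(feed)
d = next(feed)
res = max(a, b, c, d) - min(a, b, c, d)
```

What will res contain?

Step 1: Create generator and consume all values:
  a = next(feed) = 7
  b = next(feed) = 12
  c = next(feed) = 4
  d = next(feed) = 2
Step 2: max = 12, min = 2, res = 12 - 2 = 10.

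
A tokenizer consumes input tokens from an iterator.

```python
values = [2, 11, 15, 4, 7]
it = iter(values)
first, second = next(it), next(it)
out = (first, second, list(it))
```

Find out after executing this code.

Step 1: Create iterator over [2, 11, 15, 4, 7].
Step 2: first = 2, second = 11.
Step 3: Remaining elements: [15, 4, 7].
Therefore out = (2, 11, [15, 4, 7]).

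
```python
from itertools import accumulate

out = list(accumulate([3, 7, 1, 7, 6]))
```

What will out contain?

Step 1: accumulate computes running sums:
  + 3 = 3
  + 7 = 10
  + 1 = 11
  + 7 = 18
  + 6 = 24
Therefore out = [3, 10, 11, 18, 24].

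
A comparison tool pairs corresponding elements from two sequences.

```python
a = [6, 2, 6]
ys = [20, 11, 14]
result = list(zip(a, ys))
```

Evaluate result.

Step 1: zip pairs elements at same index:
  Index 0: (6, 20)
  Index 1: (2, 11)
  Index 2: (6, 14)
Therefore result = [(6, 20), (2, 11), (6, 14)].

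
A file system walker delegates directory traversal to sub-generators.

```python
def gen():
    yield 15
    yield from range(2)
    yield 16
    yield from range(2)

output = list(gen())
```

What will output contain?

Step 1: Trace yields in order:
  yield 15
  yield 0
  yield 1
  yield 16
  yield 0
  yield 1
Therefore output = [15, 0, 1, 16, 0, 1].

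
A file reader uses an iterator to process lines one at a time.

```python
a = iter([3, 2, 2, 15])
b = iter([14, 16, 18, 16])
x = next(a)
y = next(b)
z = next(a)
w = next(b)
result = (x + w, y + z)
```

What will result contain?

Step 1: a iterates [3, 2, 2, 15], b iterates [14, 16, 18, 16].
Step 2: x = next(a) = 3, y = next(b) = 14.
Step 3: z = next(a) = 2, w = next(b) = 16.
Step 4: result = (3 + 16, 14 + 2) = (19, 16).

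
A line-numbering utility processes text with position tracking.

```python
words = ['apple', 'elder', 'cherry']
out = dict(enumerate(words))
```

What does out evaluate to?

Step 1: enumerate pairs indices with words:
  0 -> 'apple'
  1 -> 'elder'
  2 -> 'cherry'
Therefore out = {0: 'apple', 1: 'elder', 2: 'cherry'}.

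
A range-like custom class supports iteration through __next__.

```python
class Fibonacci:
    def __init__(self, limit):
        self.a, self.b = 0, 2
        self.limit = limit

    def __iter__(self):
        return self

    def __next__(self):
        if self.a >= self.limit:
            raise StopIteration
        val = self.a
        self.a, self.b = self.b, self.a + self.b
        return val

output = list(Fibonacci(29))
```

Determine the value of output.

Step 1: Fibonacci-like sequence (a=0, b=2) until >= 29:
  Yield 0, then a,b = 2,2
  Yield 2, then a,b = 2,4
  Yield 2, then a,b = 4,6
  Yield 4, then a,b = 6,10
  Yield 6, then a,b = 10,16
  Yield 10, then a,b = 16,26
  Yield 16, then a,b = 26,42
  Yield 26, then a,b = 42,68
Step 2: 42 >= 29, stop.
Therefore output = [0, 2, 2, 4, 6, 10, 16, 26].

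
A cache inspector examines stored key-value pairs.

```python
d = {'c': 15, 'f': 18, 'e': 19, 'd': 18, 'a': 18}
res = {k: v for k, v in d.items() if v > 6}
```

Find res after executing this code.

Step 1: Filter items where value > 6:
  'c': 15 > 6: kept
  'f': 18 > 6: kept
  'e': 19 > 6: kept
  'd': 18 > 6: kept
  'a': 18 > 6: kept
Therefore res = {'c': 15, 'f': 18, 'e': 19, 'd': 18, 'a': 18}.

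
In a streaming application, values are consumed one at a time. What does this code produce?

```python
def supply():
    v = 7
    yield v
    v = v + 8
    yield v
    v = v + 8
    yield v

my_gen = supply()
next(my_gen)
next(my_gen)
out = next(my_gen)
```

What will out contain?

Step 1: Trace through generator execution:
  Yield 1: v starts at 7, yield 7
  Yield 2: v = 7 + 8 = 15, yield 15
  Yield 3: v = 15 + 8 = 23, yield 23
Step 2: First next() gets 7, second next() gets the second value, third next() yields 23.
Therefore out = 23.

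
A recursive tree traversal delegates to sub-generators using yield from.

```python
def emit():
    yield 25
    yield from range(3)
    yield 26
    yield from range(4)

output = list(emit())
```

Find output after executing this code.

Step 1: Trace yields in order:
  yield 25
  yield 0
  yield 1
  yield 2
  yield 26
  yield 0
  yield 1
  yield 2
  yield 3
Therefore output = [25, 0, 1, 2, 26, 0, 1, 2, 3].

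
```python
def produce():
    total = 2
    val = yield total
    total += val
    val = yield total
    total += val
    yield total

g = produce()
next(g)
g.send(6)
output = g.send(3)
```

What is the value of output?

Step 1: next() -> yield total=2.
Step 2: send(6) -> val=6, total = 2+6 = 8, yield 8.
Step 3: send(3) -> val=3, total = 8+3 = 11, yield 11.
Therefore output = 11.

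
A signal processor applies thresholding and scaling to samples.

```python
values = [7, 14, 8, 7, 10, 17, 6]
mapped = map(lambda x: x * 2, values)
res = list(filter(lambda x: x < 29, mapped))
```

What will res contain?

Step 1: Map x * 2:
  7 -> 14
  14 -> 28
  8 -> 16
  7 -> 14
  10 -> 20
  17 -> 34
  6 -> 12
Step 2: Filter for < 29:
  14: kept
  28: kept
  16: kept
  14: kept
  20: kept
  34: removed
  12: kept
Therefore res = [14, 28, 16, 14, 20, 12].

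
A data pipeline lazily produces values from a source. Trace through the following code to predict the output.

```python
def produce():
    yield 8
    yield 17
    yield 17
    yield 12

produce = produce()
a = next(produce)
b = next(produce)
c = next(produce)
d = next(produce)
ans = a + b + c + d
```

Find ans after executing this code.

Step 1: Create generator and consume all values:
  a = next(produce) = 8
  b = next(produce) = 17
  c = next(produce) = 17
  d = next(produce) = 12
Step 2: ans = 8 + 17 + 17 + 12 = 54.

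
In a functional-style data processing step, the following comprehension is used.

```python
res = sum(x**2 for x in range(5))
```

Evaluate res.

Step 1: Compute x**2 for each x in range(5):
  x=0: 0**2 = 0
  x=1: 1**2 = 1
  x=2: 2**2 = 4
  x=3: 3**2 = 9
  x=4: 4**2 = 16
Step 2: sum = 0 + 1 + 4 + 9 + 16 = 30.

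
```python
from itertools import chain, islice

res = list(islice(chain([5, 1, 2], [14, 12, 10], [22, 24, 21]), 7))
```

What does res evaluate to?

Step 1: chain([5, 1, 2], [14, 12, 10], [22, 24, 21]) = [5, 1, 2, 14, 12, 10, 22, 24, 21].
Step 2: islice takes first 7 elements: [5, 1, 2, 14, 12, 10, 22].
Therefore res = [5, 1, 2, 14, 12, 10, 22].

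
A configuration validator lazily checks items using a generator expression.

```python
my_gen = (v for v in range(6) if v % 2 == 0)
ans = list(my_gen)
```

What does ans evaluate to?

Step 1: Filter range(6) keeping only even values:
  v=0: even, included
  v=1: odd, excluded
  v=2: even, included
  v=3: odd, excluded
  v=4: even, included
  v=5: odd, excluded
Therefore ans = [0, 2, 4].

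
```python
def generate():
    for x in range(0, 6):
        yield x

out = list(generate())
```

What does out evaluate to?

Step 1: The generator yields each value from range(0, 6).
Step 2: list() consumes all yields: [0, 1, 2, 3, 4, 5].
Therefore out = [0, 1, 2, 3, 4, 5].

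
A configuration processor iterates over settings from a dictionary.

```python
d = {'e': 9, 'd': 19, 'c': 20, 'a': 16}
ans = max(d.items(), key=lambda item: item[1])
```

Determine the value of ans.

Step 1: Find item with maximum value:
  ('e', 9)
  ('d', 19)
  ('c', 20)
  ('a', 16)
Step 2: Maximum value is 20 at key 'c'.
Therefore ans = ('c', 20).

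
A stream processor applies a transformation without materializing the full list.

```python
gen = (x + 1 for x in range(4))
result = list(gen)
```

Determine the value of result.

Step 1: For each x in range(4), compute x+1:
  x=0: 0+1 = 1
  x=1: 1+1 = 2
  x=2: 2+1 = 3
  x=3: 3+1 = 4
Therefore result = [1, 2, 3, 4].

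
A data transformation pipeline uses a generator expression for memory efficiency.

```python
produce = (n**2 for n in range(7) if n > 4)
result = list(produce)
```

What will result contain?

Step 1: For range(7), keep n > 4, then square:
  n=0: 0 <= 4, excluded
  n=1: 1 <= 4, excluded
  n=2: 2 <= 4, excluded
  n=3: 3 <= 4, excluded
  n=4: 4 <= 4, excluded
  n=5: 5 > 4, yield 5**2 = 25
  n=6: 6 > 4, yield 6**2 = 36
Therefore result = [25, 36].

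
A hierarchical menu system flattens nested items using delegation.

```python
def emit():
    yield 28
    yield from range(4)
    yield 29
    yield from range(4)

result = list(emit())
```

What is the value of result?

Step 1: Trace yields in order:
  yield 28
  yield 0
  yield 1
  yield 2
  yield 3
  yield 29
  yield 0
  yield 1
  yield 2
  yield 3
Therefore result = [28, 0, 1, 2, 3, 29, 0, 1, 2, 3].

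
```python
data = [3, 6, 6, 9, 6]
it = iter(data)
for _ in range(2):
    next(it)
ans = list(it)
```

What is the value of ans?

Step 1: Create iterator over [3, 6, 6, 9, 6].
Step 2: Advance 2 positions (consuming [3, 6]).
Step 3: list() collects remaining elements: [6, 9, 6].
Therefore ans = [6, 9, 6].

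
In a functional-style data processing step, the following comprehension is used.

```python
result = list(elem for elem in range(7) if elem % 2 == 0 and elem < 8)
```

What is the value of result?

Step 1: Filter range(7) where elem % 2 == 0 and elem < 8:
  elem=0: both conditions met, included
  elem=1: excluded (1 % 2 != 0)
  elem=2: both conditions met, included
  elem=3: excluded (3 % 2 != 0)
  elem=4: both conditions met, included
  elem=5: excluded (5 % 2 != 0)
  elem=6: both conditions met, included
Therefore result = [0, 2, 4, 6].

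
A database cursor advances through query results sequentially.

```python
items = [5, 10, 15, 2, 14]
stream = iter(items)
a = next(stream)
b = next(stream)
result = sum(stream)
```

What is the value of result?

Step 1: Create iterator over [5, 10, 15, 2, 14].
Step 2: a = next() = 5, b = next() = 10.
Step 3: sum() of remaining [15, 2, 14] = 31.
Therefore result = 31.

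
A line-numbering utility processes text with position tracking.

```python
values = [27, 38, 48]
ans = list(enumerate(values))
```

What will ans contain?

Step 1: enumerate pairs each element with its index:
  (0, 27)
  (1, 38)
  (2, 48)
Therefore ans = [(0, 27), (1, 38), (2, 48)].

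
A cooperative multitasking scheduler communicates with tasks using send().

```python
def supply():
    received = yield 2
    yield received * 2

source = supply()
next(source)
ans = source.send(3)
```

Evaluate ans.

Step 1: next(source) advances to first yield, producing 2.
Step 2: send(3) resumes, received = 3.
Step 3: yield received * 2 = 3 * 2 = 6.
Therefore ans = 6.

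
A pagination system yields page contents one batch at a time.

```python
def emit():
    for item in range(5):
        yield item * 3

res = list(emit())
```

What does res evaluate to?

Step 1: For each item in range(5), yield item * 3:
  item=0: yield 0 * 3 = 0
  item=1: yield 1 * 3 = 3
  item=2: yield 2 * 3 = 6
  item=3: yield 3 * 3 = 9
  item=4: yield 4 * 3 = 12
Therefore res = [0, 3, 6, 9, 12].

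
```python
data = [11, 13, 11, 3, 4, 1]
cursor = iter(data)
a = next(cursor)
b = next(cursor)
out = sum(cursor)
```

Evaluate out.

Step 1: Create iterator over [11, 13, 11, 3, 4, 1].
Step 2: a = next() = 11, b = next() = 13.
Step 3: sum() of remaining [11, 3, 4, 1] = 19.
Therefore out = 19.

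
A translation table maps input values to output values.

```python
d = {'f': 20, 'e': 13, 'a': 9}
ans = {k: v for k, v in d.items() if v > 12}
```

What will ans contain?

Step 1: Filter items where value > 12:
  'f': 20 > 12: kept
  'e': 13 > 12: kept
  'a': 9 <= 12: removed
Therefore ans = {'f': 20, 'e': 13}.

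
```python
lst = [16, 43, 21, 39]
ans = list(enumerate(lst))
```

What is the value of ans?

Step 1: enumerate pairs each element with its index:
  (0, 16)
  (1, 43)
  (2, 21)
  (3, 39)
Therefore ans = [(0, 16), (1, 43), (2, 21), (3, 39)].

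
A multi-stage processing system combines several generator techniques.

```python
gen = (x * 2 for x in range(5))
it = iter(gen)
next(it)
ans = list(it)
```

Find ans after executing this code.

Step 1: Generator produces [0, 2, 4, 6, 8].
Step 2: next(it) consumes first element (0).
Step 3: list(it) collects remaining: [2, 4, 6, 8].
Therefore ans = [2, 4, 6, 8].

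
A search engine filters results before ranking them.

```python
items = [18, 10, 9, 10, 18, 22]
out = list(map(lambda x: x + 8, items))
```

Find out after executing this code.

Step 1: Apply lambda x: x + 8 to each element:
  18 -> 26
  10 -> 18
  9 -> 17
  10 -> 18
  18 -> 26
  22 -> 30
Therefore out = [26, 18, 17, 18, 26, 30].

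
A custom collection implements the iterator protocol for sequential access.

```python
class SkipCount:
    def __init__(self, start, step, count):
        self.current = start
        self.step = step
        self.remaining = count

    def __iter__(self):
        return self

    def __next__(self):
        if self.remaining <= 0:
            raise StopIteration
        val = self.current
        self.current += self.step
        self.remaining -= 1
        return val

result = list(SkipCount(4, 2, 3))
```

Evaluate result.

Step 1: SkipCount starts at 4, increments by 2, for 3 steps:
  Yield 4, then current += 2
  Yield 6, then current += 2
  Yield 8, then current += 2
Therefore result = [4, 6, 8].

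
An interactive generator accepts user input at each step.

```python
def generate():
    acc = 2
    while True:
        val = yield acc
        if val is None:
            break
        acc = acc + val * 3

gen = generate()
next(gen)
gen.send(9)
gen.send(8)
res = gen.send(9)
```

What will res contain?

Step 1: next() -> yield acc=2.
Step 2: send(9) -> val=9, acc = 2 + 9*3 = 29, yield 29.
Step 3: send(8) -> val=8, acc = 29 + 8*3 = 53, yield 53.
Step 4: send(9) -> val=9, acc = 53 + 9*3 = 80, yield 80.
Therefore res = 80.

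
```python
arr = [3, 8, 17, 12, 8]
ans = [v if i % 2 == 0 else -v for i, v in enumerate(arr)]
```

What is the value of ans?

Step 1: For each (i, v), keep v if i is even, negate if odd:
  i=0 (even): keep 3
  i=1 (odd): negate to -8
  i=2 (even): keep 17
  i=3 (odd): negate to -12
  i=4 (even): keep 8
Therefore ans = [3, -8, 17, -12, 8].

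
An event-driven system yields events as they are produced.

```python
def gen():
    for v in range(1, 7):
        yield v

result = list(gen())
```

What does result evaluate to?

Step 1: The generator yields each value from range(1, 7).
Step 2: list() consumes all yields: [1, 2, 3, 4, 5, 6].
Therefore result = [1, 2, 3, 4, 5, 6].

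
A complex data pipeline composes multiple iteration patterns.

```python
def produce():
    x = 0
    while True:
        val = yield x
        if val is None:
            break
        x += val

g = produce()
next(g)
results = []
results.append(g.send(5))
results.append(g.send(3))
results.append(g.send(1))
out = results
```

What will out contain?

Step 1: next(g) -> yield 0.
Step 2: send(5) -> x = 5, yield 5.
Step 3: send(3) -> x = 8, yield 8.
Step 4: send(1) -> x = 9, yield 9.
Therefore out = [5, 8, 9].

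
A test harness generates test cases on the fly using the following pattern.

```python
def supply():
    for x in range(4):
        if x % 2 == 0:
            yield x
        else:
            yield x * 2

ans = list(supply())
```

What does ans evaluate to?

Step 1: For each x in range(4), yield x if even, else x*2:
  x=0 (even): yield 0
  x=1 (odd): yield 1*2 = 2
  x=2 (even): yield 2
  x=3 (odd): yield 3*2 = 6
Therefore ans = [0, 2, 2, 6].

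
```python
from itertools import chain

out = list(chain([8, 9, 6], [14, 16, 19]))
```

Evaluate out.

Step 1: chain() concatenates iterables: [8, 9, 6] + [14, 16, 19].
Therefore out = [8, 9, 6, 14, 16, 19].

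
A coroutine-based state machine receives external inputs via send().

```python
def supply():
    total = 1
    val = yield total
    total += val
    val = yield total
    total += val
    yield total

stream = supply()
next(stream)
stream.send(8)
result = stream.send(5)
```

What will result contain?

Step 1: next() -> yield total=1.
Step 2: send(8) -> val=8, total = 1+8 = 9, yield 9.
Step 3: send(5) -> val=5, total = 9+5 = 14, yield 14.
Therefore result = 14.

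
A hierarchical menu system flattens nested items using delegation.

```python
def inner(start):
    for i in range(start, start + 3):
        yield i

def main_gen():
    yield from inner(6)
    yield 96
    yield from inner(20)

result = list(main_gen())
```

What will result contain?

Step 1: main_gen() delegates to inner(6):
  yield 6
  yield 7
  yield 8
Step 2: yield 96
Step 3: Delegates to inner(20):
  yield 20
  yield 21
  yield 22
Therefore result = [6, 7, 8, 96, 20, 21, 22].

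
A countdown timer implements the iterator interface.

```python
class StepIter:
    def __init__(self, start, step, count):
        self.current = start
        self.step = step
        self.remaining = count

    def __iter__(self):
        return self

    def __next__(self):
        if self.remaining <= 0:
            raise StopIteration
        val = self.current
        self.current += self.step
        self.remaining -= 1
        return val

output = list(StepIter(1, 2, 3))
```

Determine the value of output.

Step 1: StepIter starts at 1, increments by 2, for 3 steps:
  Yield 1, then current += 2
  Yield 3, then current += 2
  Yield 5, then current += 2
Therefore output = [1, 3, 5].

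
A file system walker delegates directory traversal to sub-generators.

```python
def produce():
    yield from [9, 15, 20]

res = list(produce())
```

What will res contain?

Step 1: yield from delegates to the iterable, yielding each element.
Step 2: Collected values: [9, 15, 20].
Therefore res = [9, 15, 20].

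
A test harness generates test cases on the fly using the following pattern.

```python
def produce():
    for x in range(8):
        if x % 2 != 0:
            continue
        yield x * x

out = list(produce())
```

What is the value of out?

Step 1: Only yield x**2 when x is divisible by 2:
  x=0: 0 % 2 == 0, yield 0**2 = 0
  x=2: 2 % 2 == 0, yield 2**2 = 4
  x=4: 4 % 2 == 0, yield 4**2 = 16
  x=6: 6 % 2 == 0, yield 6**2 = 36
Therefore out = [0, 4, 16, 36].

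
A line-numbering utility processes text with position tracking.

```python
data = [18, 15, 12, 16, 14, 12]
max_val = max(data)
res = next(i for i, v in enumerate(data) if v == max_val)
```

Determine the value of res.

Step 1: max([18, 15, 12, 16, 14, 12]) = 18.
Step 2: Find first index where value == 18:
  Index 0: 18 == 18, found!
Therefore res = 0.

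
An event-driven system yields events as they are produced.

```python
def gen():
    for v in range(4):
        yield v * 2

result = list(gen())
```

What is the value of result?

Step 1: For each v in range(4), yield v * 2:
  v=0: yield 0 * 2 = 0
  v=1: yield 1 * 2 = 2
  v=2: yield 2 * 2 = 4
  v=3: yield 3 * 2 = 6
Therefore result = [0, 2, 4, 6].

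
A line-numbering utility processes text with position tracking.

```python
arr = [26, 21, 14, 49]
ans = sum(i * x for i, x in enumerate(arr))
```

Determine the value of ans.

Step 1: Compute i * x for each (i, x) in enumerate([26, 21, 14, 49]):
  i=0, x=26: 0*26 = 0
  i=1, x=21: 1*21 = 21
  i=2, x=14: 2*14 = 28
  i=3, x=49: 3*49 = 147
Step 2: sum = 0 + 21 + 28 + 147 = 196.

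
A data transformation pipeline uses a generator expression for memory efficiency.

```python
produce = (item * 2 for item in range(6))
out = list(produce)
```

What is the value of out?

Step 1: For each item in range(6), compute item*2:
  item=0: 0*2 = 0
  item=1: 1*2 = 2
  item=2: 2*2 = 4
  item=3: 3*2 = 6
  item=4: 4*2 = 8
  item=5: 5*2 = 10
Therefore out = [0, 2, 4, 6, 8, 10].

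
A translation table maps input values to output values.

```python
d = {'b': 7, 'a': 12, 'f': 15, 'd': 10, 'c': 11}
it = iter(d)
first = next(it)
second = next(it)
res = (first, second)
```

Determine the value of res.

Step 1: iter(d) iterates over keys: ['b', 'a', 'f', 'd', 'c'].
Step 2: first = next(it) = 'b', second = next(it) = 'a'.
Therefore res = ('b', 'a').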